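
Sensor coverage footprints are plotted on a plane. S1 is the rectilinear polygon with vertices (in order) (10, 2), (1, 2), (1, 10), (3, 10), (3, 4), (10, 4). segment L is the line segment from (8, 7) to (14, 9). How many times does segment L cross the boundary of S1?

0

The segment lies entirely outside S1 and never meets its boundary.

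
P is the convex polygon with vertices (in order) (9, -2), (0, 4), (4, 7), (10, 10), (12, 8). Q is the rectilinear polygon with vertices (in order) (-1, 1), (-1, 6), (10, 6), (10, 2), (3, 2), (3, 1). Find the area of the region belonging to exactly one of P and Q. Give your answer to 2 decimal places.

|P| = 73, |Q| = 48, |P∩Q| = 34.3333.
|P △ Q| = |P| + |Q| − 2·|P∩Q| = 73 + 48 − 68.6667 = 52.33.

52.33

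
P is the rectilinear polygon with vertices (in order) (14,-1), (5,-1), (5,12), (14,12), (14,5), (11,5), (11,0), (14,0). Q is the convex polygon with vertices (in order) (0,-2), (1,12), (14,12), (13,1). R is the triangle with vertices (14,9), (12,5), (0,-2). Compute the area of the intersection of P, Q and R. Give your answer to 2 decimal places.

The intersection is the polygon with vertices (13.667,8.333), (12,5), (11,5), (11,4.417), (5,0.917), (5,1.929), (13.706,8.769).
By the shoelace formula its area is 14.12.

14.12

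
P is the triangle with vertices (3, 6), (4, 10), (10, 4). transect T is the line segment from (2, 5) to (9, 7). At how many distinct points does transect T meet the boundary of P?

2

The segment meets the boundary at (7.444,6.556), (4.25,5.643).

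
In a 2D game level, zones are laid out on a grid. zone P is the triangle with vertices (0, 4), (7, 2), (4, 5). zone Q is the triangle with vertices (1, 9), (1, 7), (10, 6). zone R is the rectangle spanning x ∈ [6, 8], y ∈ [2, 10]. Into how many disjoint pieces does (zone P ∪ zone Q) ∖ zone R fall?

(zone P ∪ zone Q) ∖ zone R splits into 3 disjoint pieces (area 7.1429, area 7.2222, area 0.4444).

3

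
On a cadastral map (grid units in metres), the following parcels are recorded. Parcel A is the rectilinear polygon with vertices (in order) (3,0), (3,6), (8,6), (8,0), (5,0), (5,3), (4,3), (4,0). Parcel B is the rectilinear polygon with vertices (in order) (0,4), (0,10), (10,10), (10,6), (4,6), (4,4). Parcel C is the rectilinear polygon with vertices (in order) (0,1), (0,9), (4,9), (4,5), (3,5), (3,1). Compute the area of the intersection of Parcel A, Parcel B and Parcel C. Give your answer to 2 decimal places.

1.00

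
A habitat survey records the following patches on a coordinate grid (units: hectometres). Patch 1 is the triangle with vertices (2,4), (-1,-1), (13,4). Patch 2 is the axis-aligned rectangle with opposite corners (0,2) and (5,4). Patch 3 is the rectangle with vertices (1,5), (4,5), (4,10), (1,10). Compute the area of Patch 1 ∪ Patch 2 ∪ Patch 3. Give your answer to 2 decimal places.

By inclusion–exclusion:
Individual areas: |Patch 1| = 27.5, |Patch 2| = 10, |Patch 3| = 15.
|Patch 1∩Patch 2| = 7.2.
|Patch 1∩Patch 3| = 0.
|Patch 2∩Patch 3| = 0 (no overlap).
|Patch 1∩Patch 2∩Patch 3| = 0.
|Patch 1 ∪ Patch 2 ∪ Patch 3| = 52.5 − 7.2 + 0 = 45.30.

45.30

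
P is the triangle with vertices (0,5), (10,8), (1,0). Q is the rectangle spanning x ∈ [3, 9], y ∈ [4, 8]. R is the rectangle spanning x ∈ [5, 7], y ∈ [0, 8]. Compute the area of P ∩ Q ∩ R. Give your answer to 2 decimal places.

The intersection is the polygon with vertices (5.5,4), (5,4), (5,6.5), (7,7.1), (7,5.333).
By the shoelace formula its area is 4.60.

4.60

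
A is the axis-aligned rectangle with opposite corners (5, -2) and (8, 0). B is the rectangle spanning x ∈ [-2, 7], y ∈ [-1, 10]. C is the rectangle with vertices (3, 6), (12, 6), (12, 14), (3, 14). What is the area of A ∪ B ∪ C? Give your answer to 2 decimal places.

By inclusion–exclusion:
Individual areas: |A| = 6, |B| = 99, |C| = 72.
|A∩B|: x∈[5,7], y∈[-1,0] → 2·1 = 2.
|A∩C| = 0 (no overlap).
|B∩C|: x∈[3,7], y∈[6,10] → 4·4 = 16.
|A∩B∩C| = 0.
|A ∪ B ∪ C| = 177 − 18 + 0 = 159.00.

159.00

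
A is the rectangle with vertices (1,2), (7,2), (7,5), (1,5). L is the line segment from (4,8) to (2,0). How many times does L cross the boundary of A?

2

The segment meets the boundary at (2.5,2), (3.25,5).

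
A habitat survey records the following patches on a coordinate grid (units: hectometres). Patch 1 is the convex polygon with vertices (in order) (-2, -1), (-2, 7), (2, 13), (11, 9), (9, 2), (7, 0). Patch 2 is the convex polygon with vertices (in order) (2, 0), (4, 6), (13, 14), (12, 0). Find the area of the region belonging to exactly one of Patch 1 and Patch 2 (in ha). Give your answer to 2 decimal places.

113.73

|Patch 1| = 130.5, |Patch 2| = 89, |Patch 1∩Patch 2| = 52.8843.
|Patch 1 △ Patch 2| = |Patch 1| + |Patch 2| − 2·|Patch 1∩Patch 2| = 130.5 + 89 − 105.7685 = 113.73.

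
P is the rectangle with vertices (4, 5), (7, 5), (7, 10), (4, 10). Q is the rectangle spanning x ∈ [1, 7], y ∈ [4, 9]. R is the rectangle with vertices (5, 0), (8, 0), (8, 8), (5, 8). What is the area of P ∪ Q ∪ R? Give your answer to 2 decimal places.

By inclusion–exclusion:
Individual areas: |P| = 15, |Q| = 30, |R| = 24.
|P∩Q|: x∈[4,7], y∈[5,9] → 3·4 = 12.
|P∩R|: x∈[5,7], y∈[5,8] → 2·3 = 6.
|Q∩R|: x∈[5,7], y∈[4,8] → 2·4 = 8.
|P∩Q∩R| = 6.
|P ∪ Q ∪ R| = 69 − 26 + 6 = 49.00.

49.00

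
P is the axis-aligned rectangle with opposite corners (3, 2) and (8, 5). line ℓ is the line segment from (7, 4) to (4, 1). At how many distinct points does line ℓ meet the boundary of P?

The segment meets the boundary at (5,2).

1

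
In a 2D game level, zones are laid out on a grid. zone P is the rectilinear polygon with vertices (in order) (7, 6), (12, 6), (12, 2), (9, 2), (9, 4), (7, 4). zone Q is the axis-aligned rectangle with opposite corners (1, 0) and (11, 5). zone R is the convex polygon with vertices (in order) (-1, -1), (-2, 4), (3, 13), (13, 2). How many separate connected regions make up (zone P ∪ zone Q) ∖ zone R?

(zone P ∪ zone Q) ∖ zone R splits into 2 disjoint pieces (area 3.8227, area 5.7619).

2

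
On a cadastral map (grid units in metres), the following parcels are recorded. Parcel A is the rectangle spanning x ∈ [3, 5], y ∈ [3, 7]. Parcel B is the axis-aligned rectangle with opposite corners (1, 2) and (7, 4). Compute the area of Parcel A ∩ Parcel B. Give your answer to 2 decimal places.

2.00

|Parcel A∩Parcel B|: x∈[3,5], y∈[3,4] → 2·1 = 2.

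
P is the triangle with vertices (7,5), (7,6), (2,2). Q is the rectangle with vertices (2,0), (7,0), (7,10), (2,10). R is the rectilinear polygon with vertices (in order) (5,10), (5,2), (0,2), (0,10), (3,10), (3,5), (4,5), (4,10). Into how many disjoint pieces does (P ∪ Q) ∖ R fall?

(P ∪ Q) ∖ R splits into 2 disjoint pieces (area 26, area 5).

2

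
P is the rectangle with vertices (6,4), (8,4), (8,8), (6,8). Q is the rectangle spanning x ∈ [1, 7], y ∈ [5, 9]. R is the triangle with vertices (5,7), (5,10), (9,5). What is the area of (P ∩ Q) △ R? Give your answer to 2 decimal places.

5.70

|P ∩ Q| = 3.
|(P ∩ Q) ∩ R| = 1.65.
|(P ∩ Q) △ R| = 3 + 6 − 3.3 = 5.70.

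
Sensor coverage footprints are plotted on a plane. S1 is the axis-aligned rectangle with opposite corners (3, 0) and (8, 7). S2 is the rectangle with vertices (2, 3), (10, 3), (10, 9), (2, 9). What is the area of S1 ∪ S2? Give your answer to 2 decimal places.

By inclusion–exclusion:
Individual areas: |S1| = 35, |S2| = 48.
|S1∩S2|: x∈[3,8], y∈[3,7] → 5·4 = 20.
|S1 ∪ S2| = 83 − 20 = 63.00.

63.00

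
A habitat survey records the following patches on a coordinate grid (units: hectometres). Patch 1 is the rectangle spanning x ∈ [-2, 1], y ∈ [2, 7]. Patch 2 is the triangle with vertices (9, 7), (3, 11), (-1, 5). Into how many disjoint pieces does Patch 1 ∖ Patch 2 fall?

Patch 1 ∖ Patch 2 is a single connected region.

1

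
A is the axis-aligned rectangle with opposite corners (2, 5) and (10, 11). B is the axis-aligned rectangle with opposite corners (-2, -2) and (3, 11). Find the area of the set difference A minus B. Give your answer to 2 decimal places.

42.00

|A∩B|: x∈[2,3], y∈[5,11] → 1·6 = 6.
|A| = 48.
|A ∖ B| = |A| − |A∩B| = 48 − 6 = 42.00.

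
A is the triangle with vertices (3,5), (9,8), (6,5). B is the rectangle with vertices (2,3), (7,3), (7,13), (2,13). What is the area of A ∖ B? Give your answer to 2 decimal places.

1.00

|A| = 4.5, |A∩B| = 3.5.
|A ∖ B| = |A| − |A∩B| = 4.5 − 3.5 = 1.00.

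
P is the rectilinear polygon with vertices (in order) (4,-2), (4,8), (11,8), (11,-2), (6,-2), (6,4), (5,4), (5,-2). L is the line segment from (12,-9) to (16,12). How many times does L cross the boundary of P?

0

The segment lies entirely outside P and never meets its boundary.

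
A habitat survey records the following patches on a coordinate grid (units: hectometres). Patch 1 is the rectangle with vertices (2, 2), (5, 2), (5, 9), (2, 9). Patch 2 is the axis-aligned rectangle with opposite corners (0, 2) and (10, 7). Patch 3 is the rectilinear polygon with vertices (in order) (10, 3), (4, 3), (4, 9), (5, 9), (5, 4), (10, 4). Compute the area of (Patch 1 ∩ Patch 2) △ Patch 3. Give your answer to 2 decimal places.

|Patch 1 ∩ Patch 2| = 15.
|(Patch 1 ∩ Patch 2) ∩ Patch 3| = 4.
|(Patch 1 ∩ Patch 2) △ Patch 3| = 15 + 11 − 8 = 18.00.

18.00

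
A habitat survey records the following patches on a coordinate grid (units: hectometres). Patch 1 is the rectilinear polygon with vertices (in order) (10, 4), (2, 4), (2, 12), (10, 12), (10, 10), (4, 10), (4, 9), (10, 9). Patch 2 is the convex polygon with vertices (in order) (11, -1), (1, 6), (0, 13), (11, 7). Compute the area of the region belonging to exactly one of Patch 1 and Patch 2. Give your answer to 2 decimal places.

|Patch 1| = 58, |Patch 2| = 75.5, |Patch 1∩Patch 2| = 42.1944.
|Patch 1 △ Patch 2| = |Patch 1| + |Patch 2| − 2·|Patch 1∩Patch 2| = 58 + 75.5 − 84.3887 = 49.11.

49.11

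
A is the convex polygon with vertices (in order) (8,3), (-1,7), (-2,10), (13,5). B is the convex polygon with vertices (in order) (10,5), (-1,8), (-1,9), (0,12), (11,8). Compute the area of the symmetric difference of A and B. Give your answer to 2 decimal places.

52.00

|A| = 39, |B| = 42.5, |A∩B| = 14.75.
|A △ B| = |A| + |B| − 2·|A∩B| = 39 + 42.5 − 29.5 = 52.00.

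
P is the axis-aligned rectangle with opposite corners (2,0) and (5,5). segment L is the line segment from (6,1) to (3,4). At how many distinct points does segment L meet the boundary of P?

1

The segment meets the boundary at (5,2).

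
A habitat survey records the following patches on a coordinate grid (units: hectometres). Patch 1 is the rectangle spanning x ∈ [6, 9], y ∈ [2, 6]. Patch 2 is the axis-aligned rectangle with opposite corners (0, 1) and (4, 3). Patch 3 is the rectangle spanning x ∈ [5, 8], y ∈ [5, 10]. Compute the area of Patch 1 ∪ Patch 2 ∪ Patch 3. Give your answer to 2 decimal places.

33.00

By inclusion–exclusion:
Individual areas: |Patch 1| = 12, |Patch 2| = 8, |Patch 3| = 15.
|Patch 1∩Patch 2| = 0 (no overlap).
|Patch 1∩Patch 3|: x∈[6,8], y∈[5,6] → 2·1 = 2.
|Patch 2∩Patch 3| = 0 (no overlap).
|Patch 1∩Patch 2∩Patch 3| = 0.
|Patch 1 ∪ Patch 2 ∪ Patch 3| = 35 − 2 + 0 = 33.00.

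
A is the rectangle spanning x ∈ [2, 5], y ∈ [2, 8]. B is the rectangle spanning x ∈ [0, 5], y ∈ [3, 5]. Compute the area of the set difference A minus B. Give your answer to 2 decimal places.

12.00

|A∩B|: x∈[2,5], y∈[3,5] → 3·2 = 6.
|A| = 18.
|A ∖ B| = |A| − |A∩B| = 18 − 6 = 12.00.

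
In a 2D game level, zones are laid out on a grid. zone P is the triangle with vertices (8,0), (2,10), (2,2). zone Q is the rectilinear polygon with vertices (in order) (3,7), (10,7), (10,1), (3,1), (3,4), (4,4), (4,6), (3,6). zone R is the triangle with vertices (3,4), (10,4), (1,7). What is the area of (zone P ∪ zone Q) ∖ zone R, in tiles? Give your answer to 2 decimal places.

|zone P ∪ zone Q| = 51.0667.
|(zone P ∪ zone Q) ∩ zone R| = 9.9167.
|(zone P ∪ zone Q) ∖ zone R| = 51.0667 − 9.9167 = 41.15.

41.15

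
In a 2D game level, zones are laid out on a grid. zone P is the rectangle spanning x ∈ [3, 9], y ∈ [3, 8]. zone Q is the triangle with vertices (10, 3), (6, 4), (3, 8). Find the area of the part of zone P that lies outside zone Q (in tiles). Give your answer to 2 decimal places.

23.73

|zone P| = 30, |zone P∩zone Q| = 6.2679.
|zone P ∖ zone Q| = |zone P| − |zone P∩zone Q| = 30 − 6.2679 = 23.73.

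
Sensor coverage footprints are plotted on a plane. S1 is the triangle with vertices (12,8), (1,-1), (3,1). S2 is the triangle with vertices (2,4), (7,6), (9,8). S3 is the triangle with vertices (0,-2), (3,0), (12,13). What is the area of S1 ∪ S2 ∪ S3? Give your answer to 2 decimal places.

By inclusion–exclusion:
Individual areas: |S1| = 2, |S2| = 3, |S3| = 10.5.
|S1∩S2| = 0.
|S1∩S3| = 0.7903.
|S2∩S3| = 0.9341.
|S1∩S2∩S3| = 0.
|S1 ∪ S2 ∪ S3| = 15.5 − 1.7244 + 0 = 13.78.

13.78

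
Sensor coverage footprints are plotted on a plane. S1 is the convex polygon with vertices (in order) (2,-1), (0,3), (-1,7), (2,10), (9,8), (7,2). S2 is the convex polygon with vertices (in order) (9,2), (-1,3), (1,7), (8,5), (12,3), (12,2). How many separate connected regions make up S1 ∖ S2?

S1 ∖ S2 splits into 2 disjoint pieces (area 13.3591, area 28.6667).

2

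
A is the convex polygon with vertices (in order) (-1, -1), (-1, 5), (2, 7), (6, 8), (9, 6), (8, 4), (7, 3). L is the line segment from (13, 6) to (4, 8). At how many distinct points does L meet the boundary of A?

The segment meets the boundary at (5.059,7.765), (7,7.333).

2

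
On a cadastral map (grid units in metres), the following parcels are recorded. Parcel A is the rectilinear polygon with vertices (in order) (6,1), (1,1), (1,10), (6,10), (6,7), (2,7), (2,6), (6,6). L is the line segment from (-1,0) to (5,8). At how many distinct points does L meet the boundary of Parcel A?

The segment meets the boundary at (4.25,7), (3.5,6), (1,2.667).

3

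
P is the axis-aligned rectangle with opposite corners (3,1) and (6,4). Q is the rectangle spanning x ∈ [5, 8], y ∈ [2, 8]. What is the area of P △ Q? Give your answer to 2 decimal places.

23.00

|P∩Q|: x∈[5,6], y∈[2,4] → 1·2 = 2.
|P △ Q| = |P| + |Q| − 2·|P∩Q| = 9 + 18 − 4 = 23.00.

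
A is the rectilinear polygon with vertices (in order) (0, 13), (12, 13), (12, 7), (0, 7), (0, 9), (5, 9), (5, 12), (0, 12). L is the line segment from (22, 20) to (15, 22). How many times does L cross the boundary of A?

0

The segment lies entirely outside A and never meets its boundary.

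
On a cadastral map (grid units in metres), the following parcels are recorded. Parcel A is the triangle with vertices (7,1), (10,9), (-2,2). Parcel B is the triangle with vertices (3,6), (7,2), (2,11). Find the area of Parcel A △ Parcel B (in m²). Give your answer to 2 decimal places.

39.66

|Parcel A| = 37.5, |Parcel B| = 8, |Parcel A∩Parcel B| = 2.9216.
|Parcel A △ Parcel B| = |Parcel A| + |Parcel B| − 2·|Parcel A∩Parcel B| = 37.5 + 8 − 5.8432 = 39.66.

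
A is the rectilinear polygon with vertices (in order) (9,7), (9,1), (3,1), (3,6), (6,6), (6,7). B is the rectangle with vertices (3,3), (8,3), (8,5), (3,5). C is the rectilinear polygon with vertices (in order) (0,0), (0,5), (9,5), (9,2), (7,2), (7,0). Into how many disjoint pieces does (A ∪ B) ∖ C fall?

2

(A ∪ B) ∖ C splits into 2 disjoint pieces (area 2, area 9).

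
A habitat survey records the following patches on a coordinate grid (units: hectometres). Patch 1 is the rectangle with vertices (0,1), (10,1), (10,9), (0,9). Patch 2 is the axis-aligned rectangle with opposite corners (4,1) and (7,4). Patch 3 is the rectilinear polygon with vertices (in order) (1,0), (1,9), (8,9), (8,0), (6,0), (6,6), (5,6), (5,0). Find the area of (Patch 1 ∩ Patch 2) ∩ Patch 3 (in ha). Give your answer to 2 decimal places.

6.00

|Patch 1 ∩ Patch 2| = 9.
|(Patch 1 ∩ Patch 2) ∩ Patch 3| = 6.00.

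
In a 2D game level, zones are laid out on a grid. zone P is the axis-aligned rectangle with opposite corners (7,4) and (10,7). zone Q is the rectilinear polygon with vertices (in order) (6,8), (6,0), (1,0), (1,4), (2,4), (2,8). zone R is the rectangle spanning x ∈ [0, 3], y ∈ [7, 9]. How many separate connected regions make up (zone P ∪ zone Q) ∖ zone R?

(zone P ∪ zone Q) ∖ zone R splits into 2 disjoint pieces (area 9, area 35).

2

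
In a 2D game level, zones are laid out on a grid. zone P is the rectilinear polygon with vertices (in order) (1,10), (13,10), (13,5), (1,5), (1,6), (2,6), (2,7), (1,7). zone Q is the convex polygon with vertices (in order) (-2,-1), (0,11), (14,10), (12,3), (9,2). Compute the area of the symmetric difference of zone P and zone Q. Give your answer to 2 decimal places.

|zone P| = 59, |zone Q| = 131, |zone P∩zone Q| = 58.6786.
|zone P △ zone Q| = |zone P| + |zone Q| − 2·|zone P∩zone Q| = 59 + 131 − 117.3571 = 72.64.

72.64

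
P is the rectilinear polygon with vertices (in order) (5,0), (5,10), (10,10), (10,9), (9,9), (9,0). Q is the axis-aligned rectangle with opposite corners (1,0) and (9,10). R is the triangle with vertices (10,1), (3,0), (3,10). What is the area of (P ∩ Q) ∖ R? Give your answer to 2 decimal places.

22.86

|P ∩ Q| = 40.
|(P ∩ Q) ∩ R| = 17.1429.
|(P ∩ Q) ∖ R| = 40 − 17.1429 = 22.86.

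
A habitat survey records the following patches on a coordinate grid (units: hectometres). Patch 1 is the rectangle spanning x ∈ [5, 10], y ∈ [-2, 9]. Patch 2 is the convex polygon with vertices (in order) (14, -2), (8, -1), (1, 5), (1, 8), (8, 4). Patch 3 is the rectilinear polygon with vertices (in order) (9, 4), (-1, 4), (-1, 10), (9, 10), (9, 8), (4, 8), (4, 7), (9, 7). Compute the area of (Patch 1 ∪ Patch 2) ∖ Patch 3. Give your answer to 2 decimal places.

|Patch 1 ∪ Patch 2| = 75.9524.
|(Patch 1 ∪ Patch 2) ∩ Patch 3| = 26.8452.
|(Patch 1 ∪ Patch 2) ∖ Patch 3| = 75.9524 − 26.8452 = 49.11.

49.11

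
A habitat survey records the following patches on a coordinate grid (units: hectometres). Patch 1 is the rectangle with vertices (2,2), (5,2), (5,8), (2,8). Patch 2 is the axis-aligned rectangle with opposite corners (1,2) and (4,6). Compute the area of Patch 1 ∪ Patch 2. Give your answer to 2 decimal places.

22.00

By inclusion–exclusion:
Individual areas: |Patch 1| = 18, |Patch 2| = 12.
|Patch 1∩Patch 2|: x∈[2,4], y∈[2,6] → 2·4 = 8.
|Patch 1 ∪ Patch 2| = 30 − 8 = 22.00.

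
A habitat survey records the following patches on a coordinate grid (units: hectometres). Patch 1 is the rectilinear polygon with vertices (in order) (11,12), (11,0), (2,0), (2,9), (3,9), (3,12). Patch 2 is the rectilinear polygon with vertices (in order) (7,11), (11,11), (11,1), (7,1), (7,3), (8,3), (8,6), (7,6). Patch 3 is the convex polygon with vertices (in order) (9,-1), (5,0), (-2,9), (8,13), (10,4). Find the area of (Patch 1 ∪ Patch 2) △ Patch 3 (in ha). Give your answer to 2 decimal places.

|Patch 1 ∪ Patch 2| = 105.
|(Patch 1 ∪ Patch 2) ∩ Patch 3| = 77.2532.
|(Patch 1 ∪ Patch 2) △ Patch 3| = 105 + 96 − 154.5063 = 46.49.

46.49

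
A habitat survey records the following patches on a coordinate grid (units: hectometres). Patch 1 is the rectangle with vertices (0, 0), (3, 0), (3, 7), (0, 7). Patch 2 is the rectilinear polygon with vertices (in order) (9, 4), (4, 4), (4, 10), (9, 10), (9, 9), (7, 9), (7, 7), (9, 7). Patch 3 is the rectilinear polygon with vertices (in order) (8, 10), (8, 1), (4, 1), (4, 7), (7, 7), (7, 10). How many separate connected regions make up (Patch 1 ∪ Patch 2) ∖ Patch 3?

(Patch 1 ∪ Patch 2) ∖ Patch 3 splits into 4 disjoint pieces (area 21, area 3, area 9, area 1).

4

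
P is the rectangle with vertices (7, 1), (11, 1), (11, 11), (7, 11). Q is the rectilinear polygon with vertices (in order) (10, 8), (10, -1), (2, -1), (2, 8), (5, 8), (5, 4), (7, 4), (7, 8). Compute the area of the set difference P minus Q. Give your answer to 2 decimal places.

19.00

|P| = 40, |P∩Q| = 21.
|P ∖ Q| = |P| − |P∩Q| = 40 − 21 = 19.00.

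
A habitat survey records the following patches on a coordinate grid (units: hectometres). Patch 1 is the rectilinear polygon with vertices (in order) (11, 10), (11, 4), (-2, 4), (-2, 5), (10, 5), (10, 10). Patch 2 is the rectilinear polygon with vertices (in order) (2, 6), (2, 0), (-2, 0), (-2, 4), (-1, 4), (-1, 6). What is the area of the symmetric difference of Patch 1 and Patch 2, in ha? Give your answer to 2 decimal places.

|Patch 1| = 18, |Patch 2| = 22, |Patch 1∩Patch 2| = 3.
|Patch 1 △ Patch 2| = |Patch 1| + |Patch 2| − 2·|Patch 1∩Patch 2| = 18 + 22 − 6 = 34.00.

34.00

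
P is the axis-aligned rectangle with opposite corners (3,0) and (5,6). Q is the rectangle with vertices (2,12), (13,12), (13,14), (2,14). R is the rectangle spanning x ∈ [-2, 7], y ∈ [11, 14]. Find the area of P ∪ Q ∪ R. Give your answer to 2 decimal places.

51.00

By inclusion–exclusion:
Individual areas: |P| = 12, |Q| = 22, |R| = 27.
|P∩Q| = 0 (no overlap).
|P∩R| = 0 (no overlap).
|Q∩R|: x∈[2,7], y∈[12,14] → 5·2 = 10.
|P∩Q∩R| = 0.
|P ∪ Q ∪ R| = 61 − 10 + 0 = 51.00.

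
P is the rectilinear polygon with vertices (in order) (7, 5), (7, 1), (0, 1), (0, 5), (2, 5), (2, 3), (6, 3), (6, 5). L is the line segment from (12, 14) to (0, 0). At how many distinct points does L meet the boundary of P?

The segment meets the boundary at (0.857,1), (2.571,3).

2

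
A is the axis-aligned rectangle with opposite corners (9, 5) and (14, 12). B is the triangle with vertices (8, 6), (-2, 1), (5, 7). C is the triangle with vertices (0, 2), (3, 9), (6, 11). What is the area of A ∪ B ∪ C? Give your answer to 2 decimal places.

54.78

By inclusion–exclusion:
Individual areas: |A| = 35, |B| = 12.5, |C| = 7.5.
|A∩B| = 0.
|A∩C| = 0.
|B∩C| = 0.224.
|A∩B∩C| = 0.
|A ∪ B ∪ C| = 55 − 0.224 + 0 = 54.78.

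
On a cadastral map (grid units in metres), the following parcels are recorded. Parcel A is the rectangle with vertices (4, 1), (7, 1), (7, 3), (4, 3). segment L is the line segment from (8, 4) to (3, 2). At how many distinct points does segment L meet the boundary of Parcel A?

The segment meets the boundary at (5.5,3), (4,2.4).

2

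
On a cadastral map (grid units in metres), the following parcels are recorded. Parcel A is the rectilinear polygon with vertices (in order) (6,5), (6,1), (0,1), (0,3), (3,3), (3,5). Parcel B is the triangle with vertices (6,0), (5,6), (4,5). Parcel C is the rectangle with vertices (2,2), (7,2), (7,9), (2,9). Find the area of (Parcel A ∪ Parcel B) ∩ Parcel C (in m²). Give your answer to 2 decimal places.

10.58

|Parcel A ∪ Parcel B| = 18.7.
|(Parcel A ∪ Parcel B) ∩ Parcel C| = 10.58.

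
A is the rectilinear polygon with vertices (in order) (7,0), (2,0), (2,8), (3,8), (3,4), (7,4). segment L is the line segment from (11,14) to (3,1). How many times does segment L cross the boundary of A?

The segment meets the boundary at (4.846,4).

1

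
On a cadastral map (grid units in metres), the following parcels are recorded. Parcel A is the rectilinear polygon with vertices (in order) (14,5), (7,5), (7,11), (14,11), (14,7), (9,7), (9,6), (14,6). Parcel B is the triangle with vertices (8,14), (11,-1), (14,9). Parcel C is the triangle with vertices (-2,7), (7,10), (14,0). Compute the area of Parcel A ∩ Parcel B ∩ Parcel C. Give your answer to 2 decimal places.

0.45

The intersection is the polygon with vertices (9.6,6), (9.8,6), (10.5,5), (9.8,5).
By the shoelace formula its area is 0.45.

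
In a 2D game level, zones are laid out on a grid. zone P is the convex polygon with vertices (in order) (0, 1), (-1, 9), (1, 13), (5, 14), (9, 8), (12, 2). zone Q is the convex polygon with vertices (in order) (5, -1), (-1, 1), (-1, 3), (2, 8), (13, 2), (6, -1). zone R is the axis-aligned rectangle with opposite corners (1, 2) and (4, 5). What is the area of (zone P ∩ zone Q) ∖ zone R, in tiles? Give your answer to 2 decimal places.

38.99

|zone P ∩ zone Q| = 47.9871.
|(zone P ∩ zone Q) ∩ zone R| = 9.
|(zone P ∩ zone Q) ∖ zone R| = 47.9871 − 9 = 38.99.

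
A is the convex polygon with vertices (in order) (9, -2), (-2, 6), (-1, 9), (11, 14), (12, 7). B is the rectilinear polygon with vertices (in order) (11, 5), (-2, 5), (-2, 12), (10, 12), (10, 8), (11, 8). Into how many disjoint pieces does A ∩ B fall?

1

A ∩ B is a single connected region.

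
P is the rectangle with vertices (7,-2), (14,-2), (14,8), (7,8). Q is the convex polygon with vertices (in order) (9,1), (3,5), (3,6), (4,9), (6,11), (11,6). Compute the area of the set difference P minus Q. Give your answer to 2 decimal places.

|P| = 70, |P∩Q| = 19.6667.
|P ∖ Q| = |P| − |P∩Q| = 70 − 19.6667 = 50.33.

50.33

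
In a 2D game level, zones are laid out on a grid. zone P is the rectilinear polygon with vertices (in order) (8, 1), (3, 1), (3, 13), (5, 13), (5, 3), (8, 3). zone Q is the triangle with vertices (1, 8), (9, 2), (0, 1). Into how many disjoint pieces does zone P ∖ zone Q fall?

3

zone P ∖ zone Q splits into 3 disjoint pieces (area 3.0556, area 14.5, area 0.0417).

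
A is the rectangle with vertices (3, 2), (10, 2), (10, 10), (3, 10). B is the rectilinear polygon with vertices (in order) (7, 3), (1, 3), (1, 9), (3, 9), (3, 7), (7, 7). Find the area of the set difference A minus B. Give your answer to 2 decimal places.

|A| = 56, |A∩B| = 16.
|A ∖ B| = |A| − |A∩B| = 56 − 16 = 40.00.

40.00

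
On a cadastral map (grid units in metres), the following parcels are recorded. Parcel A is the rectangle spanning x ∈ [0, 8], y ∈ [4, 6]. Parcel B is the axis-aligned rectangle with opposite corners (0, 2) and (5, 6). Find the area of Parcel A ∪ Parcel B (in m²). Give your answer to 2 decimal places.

By inclusion–exclusion:
Individual areas: |Parcel A| = 16, |Parcel B| = 20.
|Parcel A∩Parcel B|: x∈[0,5], y∈[4,6] → 5·2 = 10.
|Parcel A ∪ Parcel B| = 36 − 10 = 26.00.

26.00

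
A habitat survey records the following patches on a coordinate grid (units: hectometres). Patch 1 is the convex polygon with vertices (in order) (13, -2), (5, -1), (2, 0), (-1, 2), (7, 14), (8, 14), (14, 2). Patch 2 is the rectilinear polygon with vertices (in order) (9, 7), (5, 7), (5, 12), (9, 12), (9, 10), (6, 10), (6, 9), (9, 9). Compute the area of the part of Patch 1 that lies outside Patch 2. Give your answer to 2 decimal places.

119.83

|Patch 1| = 136.5, |Patch 1∩Patch 2| = 16.6667.
|Patch 1 ∖ Patch 2| = |Patch 1| − |Patch 1∩Patch 2| = 136.5 − 16.6667 = 119.83.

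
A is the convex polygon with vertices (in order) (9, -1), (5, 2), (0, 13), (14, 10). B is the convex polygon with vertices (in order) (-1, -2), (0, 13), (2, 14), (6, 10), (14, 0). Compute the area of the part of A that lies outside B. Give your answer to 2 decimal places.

|A| = 99, |A∩B| = 64.6757.
|A ∖ B| = |A| − |A∩B| = 99 − 64.6757 = 34.32.

34.32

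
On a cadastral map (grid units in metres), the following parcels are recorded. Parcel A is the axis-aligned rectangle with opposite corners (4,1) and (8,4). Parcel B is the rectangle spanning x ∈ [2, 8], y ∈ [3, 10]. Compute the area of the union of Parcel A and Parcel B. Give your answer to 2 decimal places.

By inclusion–exclusion:
Individual areas: |Parcel A| = 12, |Parcel B| = 42.
|Parcel A∩Parcel B|: x∈[4,8], y∈[3,4] → 4·1 = 4.
|Parcel A ∪ Parcel B| = 54 − 4 = 50.00.

50.00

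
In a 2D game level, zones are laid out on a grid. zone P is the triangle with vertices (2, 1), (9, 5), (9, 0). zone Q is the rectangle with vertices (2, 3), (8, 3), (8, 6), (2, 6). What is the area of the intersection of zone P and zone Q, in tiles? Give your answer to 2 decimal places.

1.79

The intersection is the polygon with vertices (8,4.429), (8,3), (5.5,3).
By the shoelace formula its area is 1.79.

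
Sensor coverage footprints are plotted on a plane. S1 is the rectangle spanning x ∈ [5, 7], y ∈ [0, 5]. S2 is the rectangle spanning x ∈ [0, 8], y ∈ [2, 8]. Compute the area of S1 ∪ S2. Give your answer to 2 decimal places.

By inclusion–exclusion:
Individual areas: |S1| = 10, |S2| = 48.
|S1∩S2|: x∈[5,7], y∈[2,5] → 2·3 = 6.
|S1 ∪ S2| = 58 − 6 = 52.00.

52.00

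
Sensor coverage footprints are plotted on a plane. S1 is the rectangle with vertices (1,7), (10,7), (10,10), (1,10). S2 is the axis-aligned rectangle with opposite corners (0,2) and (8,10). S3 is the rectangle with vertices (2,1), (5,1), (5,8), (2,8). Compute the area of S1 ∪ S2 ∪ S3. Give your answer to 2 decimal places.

By inclusion–exclusion:
Individual areas: |S1| = 27, |S2| = 64, |S3| = 21.
|S1∩S2|: x∈[1,8], y∈[7,10] → 7·3 = 21.
|S1∩S3|: x∈[2,5], y∈[7,8] → 3·1 = 3.
|S2∩S3|: x∈[2,5], y∈[2,8] → 3·6 = 18.
|S1∩S2∩S3| = 3.
|S1 ∪ S2 ∪ S3| = 112 − 42 + 3 = 73.00.

73.00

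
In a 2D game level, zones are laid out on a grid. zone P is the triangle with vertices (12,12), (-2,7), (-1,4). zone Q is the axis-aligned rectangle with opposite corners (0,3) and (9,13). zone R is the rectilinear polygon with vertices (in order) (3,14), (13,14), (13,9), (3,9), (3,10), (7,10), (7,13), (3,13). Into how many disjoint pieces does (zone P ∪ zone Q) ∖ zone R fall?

1

(zone P ∪ zone Q) ∖ zone R is a single connected region.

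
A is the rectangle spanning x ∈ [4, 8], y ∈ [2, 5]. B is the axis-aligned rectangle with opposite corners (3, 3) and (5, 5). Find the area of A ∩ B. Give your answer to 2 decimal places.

|A∩B|: x∈[4,5], y∈[3,5] → 1·2 = 2.

2.00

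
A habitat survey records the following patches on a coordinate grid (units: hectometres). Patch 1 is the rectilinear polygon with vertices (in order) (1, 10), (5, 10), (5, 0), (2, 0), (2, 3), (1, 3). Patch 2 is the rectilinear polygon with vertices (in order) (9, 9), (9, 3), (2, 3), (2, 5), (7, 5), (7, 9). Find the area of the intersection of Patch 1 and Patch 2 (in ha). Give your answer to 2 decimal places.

The intersection is the polygon with vertices (5,3), (2,3), (2,5), (5,5).
By the shoelace formula its area is 6.00.

6.00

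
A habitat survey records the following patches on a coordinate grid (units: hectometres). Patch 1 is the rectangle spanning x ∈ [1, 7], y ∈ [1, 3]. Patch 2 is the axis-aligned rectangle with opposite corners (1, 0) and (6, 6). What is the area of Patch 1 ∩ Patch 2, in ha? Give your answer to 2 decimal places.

|Patch 1∩Patch 2|: x∈[1,6], y∈[1,3] → 5·2 = 10.

10.00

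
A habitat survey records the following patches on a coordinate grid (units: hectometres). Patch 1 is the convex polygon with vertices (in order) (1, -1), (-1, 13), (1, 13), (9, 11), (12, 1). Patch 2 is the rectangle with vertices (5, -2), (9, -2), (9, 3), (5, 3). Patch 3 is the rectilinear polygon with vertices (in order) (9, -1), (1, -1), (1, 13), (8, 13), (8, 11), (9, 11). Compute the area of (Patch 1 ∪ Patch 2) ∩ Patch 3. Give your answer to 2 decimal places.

|Patch 1 ∪ Patch 2| = 136.3636.
|(Patch 1 ∪ Patch 2) ∩ Patch 3| = 102.42.

102.42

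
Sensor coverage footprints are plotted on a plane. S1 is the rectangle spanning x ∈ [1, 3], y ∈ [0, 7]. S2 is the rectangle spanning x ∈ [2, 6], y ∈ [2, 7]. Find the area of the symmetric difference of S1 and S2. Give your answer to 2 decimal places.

24.00

|S1∩S2|: x∈[2,3], y∈[2,7] → 1·5 = 5.
|S1 △ S2| = |S1| + |S2| − 2·|S1∩S2| = 14 + 20 − 10 = 24.00.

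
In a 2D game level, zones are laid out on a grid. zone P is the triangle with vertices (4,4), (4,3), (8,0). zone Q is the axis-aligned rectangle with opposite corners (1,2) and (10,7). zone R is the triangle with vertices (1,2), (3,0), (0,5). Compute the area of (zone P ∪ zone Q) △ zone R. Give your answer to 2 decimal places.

|zone P ∪ zone Q| = 45.6667.
|(zone P ∪ zone Q) ∩ zone R| = 0.5333.
|(zone P ∪ zone Q) △ zone R| = 45.6667 + 2 − 1.0667 = 46.60.

46.60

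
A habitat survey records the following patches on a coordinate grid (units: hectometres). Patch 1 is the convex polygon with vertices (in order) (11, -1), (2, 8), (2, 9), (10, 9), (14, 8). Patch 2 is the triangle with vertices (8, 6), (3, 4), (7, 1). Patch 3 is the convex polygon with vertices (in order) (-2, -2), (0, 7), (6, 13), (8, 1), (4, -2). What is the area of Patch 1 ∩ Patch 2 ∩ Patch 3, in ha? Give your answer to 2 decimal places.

3.56

The intersection is the polygon with vertices (7.219,5.688), (7.545,3.727), (7.333,2.667), (5.143,4.857).
By the shoelace formula its area is 3.56.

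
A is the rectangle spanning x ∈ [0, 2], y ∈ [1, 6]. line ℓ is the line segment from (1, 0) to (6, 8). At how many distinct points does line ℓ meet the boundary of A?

2

The segment meets the boundary at (2,1.6), (1.625,1).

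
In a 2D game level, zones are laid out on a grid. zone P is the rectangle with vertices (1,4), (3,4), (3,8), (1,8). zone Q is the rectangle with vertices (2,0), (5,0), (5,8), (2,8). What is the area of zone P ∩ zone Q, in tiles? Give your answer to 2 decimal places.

|zone P∩zone Q|: x∈[2,3], y∈[4,8] → 1·4 = 4.

4.00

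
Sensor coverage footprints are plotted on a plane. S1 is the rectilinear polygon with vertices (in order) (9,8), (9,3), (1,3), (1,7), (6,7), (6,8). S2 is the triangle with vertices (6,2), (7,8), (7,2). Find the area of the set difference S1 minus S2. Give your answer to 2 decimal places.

32.92

|S1| = 35, |S1∩S2| = 2.0833.
|S1 ∖ S2| = |S1| − |S1∩S2| = 35 − 2.0833 = 32.92.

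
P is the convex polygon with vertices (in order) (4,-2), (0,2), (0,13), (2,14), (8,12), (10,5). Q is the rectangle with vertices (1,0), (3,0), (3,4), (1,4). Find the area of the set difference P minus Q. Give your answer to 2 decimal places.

|P| = 113, |P∩Q| = 7.5.
|P ∖ Q| = |P| − |P∩Q| = 113 − 7.5 = 105.50.

105.50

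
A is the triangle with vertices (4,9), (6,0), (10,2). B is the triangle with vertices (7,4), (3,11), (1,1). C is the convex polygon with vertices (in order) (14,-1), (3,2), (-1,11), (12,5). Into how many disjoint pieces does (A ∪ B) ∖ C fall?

(A ∪ B) ∖ C splits into 3 disjoint pieces (area 1.0689, area 3.4138, area 1.6347).

3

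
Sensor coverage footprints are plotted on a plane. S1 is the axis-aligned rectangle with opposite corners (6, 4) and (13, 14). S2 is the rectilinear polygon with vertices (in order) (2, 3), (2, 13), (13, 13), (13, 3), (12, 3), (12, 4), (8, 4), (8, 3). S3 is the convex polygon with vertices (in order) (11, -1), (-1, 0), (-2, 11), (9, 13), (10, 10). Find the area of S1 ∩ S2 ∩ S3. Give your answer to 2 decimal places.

The intersection is the polygon with vertices (8,4), (6,4), (6,12.454), (9,13), (10,10), (10.546,4).
By the shoelace formula its area is 35.32.

35.32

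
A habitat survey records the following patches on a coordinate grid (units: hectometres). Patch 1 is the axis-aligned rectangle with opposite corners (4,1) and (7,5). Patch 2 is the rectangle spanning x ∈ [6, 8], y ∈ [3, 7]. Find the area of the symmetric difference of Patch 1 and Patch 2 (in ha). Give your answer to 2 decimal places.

16.00

|Patch 1∩Patch 2|: x∈[6,7], y∈[3,5] → 1·2 = 2.
|Patch 1 △ Patch 2| = |Patch 1| + |Patch 2| − 2·|Patch 1∩Patch 2| = 12 + 8 − 4 = 16.00.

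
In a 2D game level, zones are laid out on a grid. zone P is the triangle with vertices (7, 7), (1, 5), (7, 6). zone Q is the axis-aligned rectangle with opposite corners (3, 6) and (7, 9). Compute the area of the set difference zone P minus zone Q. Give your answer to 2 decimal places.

|zone P| = 3, |zone P∩zone Q| = 1.5.
|zone P ∖ zone Q| = |zone P| − |zone P∩zone Q| = 3 − 1.5 = 1.50.

1.50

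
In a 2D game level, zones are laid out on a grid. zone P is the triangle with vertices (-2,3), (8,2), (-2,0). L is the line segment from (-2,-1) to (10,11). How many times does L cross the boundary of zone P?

2

The segment meets the boundary at (1.636,2.636), (-0.75,0.25).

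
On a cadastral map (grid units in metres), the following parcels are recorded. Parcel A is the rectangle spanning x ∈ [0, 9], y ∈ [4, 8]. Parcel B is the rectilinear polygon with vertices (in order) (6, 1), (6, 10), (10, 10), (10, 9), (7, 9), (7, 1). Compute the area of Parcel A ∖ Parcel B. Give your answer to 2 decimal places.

32.00

|Parcel A| = 36, |Parcel A∩Parcel B| = 4.
|Parcel A ∖ Parcel B| = |Parcel A| − |Parcel A∩Parcel B| = 36 − 4 = 32.00.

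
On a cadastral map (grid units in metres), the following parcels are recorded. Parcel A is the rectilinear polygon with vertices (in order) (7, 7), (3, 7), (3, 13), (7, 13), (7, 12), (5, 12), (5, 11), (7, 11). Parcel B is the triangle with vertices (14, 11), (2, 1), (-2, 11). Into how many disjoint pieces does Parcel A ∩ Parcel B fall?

Parcel A ∩ Parcel B is a single connected region.

1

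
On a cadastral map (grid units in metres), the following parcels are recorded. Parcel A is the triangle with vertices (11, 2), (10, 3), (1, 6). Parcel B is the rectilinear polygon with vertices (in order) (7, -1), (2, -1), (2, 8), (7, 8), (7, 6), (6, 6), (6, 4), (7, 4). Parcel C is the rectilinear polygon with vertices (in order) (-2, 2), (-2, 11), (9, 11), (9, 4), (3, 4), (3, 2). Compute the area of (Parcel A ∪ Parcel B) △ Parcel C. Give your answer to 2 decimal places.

|Parcel A ∪ Parcel B| = 45.
|(Parcel A ∪ Parcel B) ∩ Parcel C| = 20.2.
|(Parcel A ∪ Parcel B) △ Parcel C| = 45 + 87 − 40.4 = 91.60.

91.60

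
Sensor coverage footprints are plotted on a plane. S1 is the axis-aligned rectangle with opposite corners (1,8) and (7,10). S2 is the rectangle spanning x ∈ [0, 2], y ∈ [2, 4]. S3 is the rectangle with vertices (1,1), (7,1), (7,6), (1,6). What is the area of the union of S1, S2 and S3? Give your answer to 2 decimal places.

By inclusion–exclusion:
Individual areas: |S1| = 12, |S2| = 4, |S3| = 30.
|S1∩S2| = 0 (no overlap).
|S1∩S3| = 0 (no overlap).
|S2∩S3|: x∈[1,2], y∈[2,4] → 1·2 = 2.
|S1∩S2∩S3| = 0.
|S1 ∪ S2 ∪ S3| = 46 − 2 + 0 = 44.00.

44.00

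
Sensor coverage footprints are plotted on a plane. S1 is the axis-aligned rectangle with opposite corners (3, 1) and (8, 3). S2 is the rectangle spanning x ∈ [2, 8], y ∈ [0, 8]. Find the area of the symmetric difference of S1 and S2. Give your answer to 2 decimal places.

|S1∩S2|: x∈[3,8], y∈[1,3] → 5·2 = 10.
|S1 △ S2| = |S1| + |S2| − 2·|S1∩S2| = 10 + 48 − 20 = 38.00.

38.00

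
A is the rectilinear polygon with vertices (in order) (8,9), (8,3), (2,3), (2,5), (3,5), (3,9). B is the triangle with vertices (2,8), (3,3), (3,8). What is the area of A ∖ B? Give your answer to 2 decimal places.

31.60

|A| = 32, |A∩B| = 0.4.
|A ∖ B| = |A| − |A∩B| = 32 − 0.4 = 31.60.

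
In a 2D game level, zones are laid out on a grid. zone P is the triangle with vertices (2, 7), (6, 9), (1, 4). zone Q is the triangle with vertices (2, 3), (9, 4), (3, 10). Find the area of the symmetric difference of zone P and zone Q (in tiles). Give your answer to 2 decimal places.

|zone P| = 5, |zone Q| = 24, |zone P∩zone Q| = 2.7692.
|zone P △ zone Q| = |zone P| + |zone Q| − 2·|zone P∩zone Q| = 5 + 24 − 5.5385 = 23.46.

23.46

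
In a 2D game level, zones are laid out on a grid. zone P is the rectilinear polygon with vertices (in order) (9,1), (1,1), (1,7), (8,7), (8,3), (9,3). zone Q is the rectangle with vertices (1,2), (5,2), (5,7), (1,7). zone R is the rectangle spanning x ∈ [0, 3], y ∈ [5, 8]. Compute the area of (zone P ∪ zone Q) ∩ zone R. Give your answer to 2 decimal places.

The region (zone P ∪ zone Q) ∩ zone R is the polygon with vertices (1,7), (3,7), (3,5), (1,5).
By the shoelace formula its area is 4.00.

4.00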